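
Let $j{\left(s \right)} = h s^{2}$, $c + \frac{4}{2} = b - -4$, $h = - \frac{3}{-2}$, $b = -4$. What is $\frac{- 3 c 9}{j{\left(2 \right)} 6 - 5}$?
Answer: $\frac{54}{31} \approx 1.7419$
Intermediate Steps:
$h = \frac{3}{2}$ ($h = \left(-3\right) \left(- \frac{1}{2}\right) = \frac{3}{2} \approx 1.5$)
$c = -2$ ($c = -2 - 0 = -2 + \left(-4 + 4\right) = -2 + 0 = -2$)
$j{\left(s \right)} = \frac{3 s^{2}}{2}$
$\frac{- 3 c 9}{j{\left(2 \right)} 6 - 5} = \frac{\left(-3\right) \left(-2\right) 9}{\frac{3 \cdot 2^{2}}{2} \cdot 6 - 5} = \frac{6 \cdot 9}{\frac{3}{2} \cdot 4 \cdot 6 - 5} = \frac{54}{6 \cdot 6 - 5} = \frac{54}{36 - 5} = \frac{54}{31}$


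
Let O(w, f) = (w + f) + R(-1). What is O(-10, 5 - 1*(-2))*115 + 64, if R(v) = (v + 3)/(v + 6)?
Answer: -235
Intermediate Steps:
R(v) = (3 + v)/(6 + v)
O(w, f) = 2/5 + f + w (O(w, f) = (w + f) + (3 - 1)/(6 - 1) = (f + w) + 2/5 = 2/5 + f + w)
O(-10, 5 - 1*(-2))*115 + 64 = (2/5 + (5 - 1*(-2)) - 10)*115 + 64 = (2/5 + (5 + 2) - 10)*115 + 64 = (2/5 + 7 - 10)*115 + 64 = -13/5*115 + 64 = -299 + 64 = -235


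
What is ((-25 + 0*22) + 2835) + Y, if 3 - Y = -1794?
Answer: 4607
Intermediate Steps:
Y = 1797 (Y = 3 - 1*(-1794) = 3 + 1794 = 1797)
((-25 + 0*22) + 2835) + Y = ((-25 + 0*22) + 2835) + 1797 = ((-25 + 0) + 2835) + 1797 = (-25 + 2835) + 1797 = 2810 + 1797 = 4607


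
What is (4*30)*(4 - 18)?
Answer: -1680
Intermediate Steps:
(4*30)*(4 - 18) = 120*(-14) = -1680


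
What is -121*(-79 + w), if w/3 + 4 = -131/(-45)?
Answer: 149314/15 ≈ 9954.3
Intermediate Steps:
w = -49/15 (w = -12 + 3*(-131/(-45)) = -12 + 3*(-131*(-1/45)) = -12 + 3*(131/45) = -12 + 131/15 = -49/15 ≈ -3.2667)
-121*(-79 + w) = -121*(-79 - 49/15) = -121*(-1234/15) = 149314/15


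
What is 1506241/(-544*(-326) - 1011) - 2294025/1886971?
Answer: 2437720775686/332735257343 ≈ 7.3263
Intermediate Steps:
1506241/(-544*(-326) - 1011) - 2294025/1886971 = 1506241/(177344 - 1011) - 2294025*1/1886971 = 1506241/176333 - 2294025/1886971 = 2437720775686/332735257343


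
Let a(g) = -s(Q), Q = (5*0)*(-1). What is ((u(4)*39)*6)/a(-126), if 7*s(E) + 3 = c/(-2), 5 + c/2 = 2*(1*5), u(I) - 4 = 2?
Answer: 2457/2 ≈ 1228.5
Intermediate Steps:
u(I) = 6 (u(I) = 4 + 2 = 6)
c = 10 (c = -10 + 2*(2*(1*5)) = -10 + 2*(2*5) = -10 + 2*10 = -10 + 20 = 10)
Q = 0 (Q = 0*(-1) = 0)
s(E) = -8/7 (s(E) = -3/7 + (10/(-2))/7 = -3/7 + (10*(-1/2))/7 = -3/7 + (1/7)*(-5) = -3/7 - 5/7 = -8/7)
a(g) = 8/7 (a(g) = -1*(-8/7) = 8/7)
((u(4)*39)*6)/a(-126) = ((6*39)*6)/(8/7) = (234*6)*(7/8) = 1404*(7/8) = 2457/2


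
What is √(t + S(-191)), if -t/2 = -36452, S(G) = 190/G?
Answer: √2659574534/191 ≈ 270.01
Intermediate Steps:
t = 72904 (t = -2*(-36452) = 72904)
√(t + S(-191)) = √(72904 + 190/(-191)) = √(72904 + 190*(-1/191)) = √(72904 - 190/191) = √(13924474/191) = √2659574534/191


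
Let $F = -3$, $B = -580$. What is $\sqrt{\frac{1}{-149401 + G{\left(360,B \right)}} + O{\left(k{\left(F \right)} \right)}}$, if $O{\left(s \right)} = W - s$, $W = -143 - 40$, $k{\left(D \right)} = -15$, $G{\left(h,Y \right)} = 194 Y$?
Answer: $\frac{i \sqrt{11525238782409}}{261921} \approx 12.961 i$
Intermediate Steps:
$W = -183$
$O{\left(s \right)} = -183 - s$
$\sqrt{\frac{1}{-149401 + G{\left(360,B \right)}} + O{\left(k{\left(F \right)} \right)}} = \sqrt{\frac{1}{-149401 + 194 \left(-580\right)} - 168} = \sqrt{\frac{1}{-149401 - 112520} + \left(-183 + 15\right)} = \sqrt{\frac{1}{-261921} - 168} = \sqrt{- \frac{1}{261921} - 168} = \sqrt{- \frac{44002729}{261921}} = \frac{i \sqrt{11525238782409}}{261921}$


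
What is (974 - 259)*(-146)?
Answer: -104390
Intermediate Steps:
(974 - 259)*(-146) = 715*(-146) = -104390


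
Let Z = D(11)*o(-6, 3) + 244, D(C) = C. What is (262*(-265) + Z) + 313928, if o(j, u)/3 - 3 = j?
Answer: 244643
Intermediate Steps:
o(j, u) = 9 + 3*j
Z = 145 (Z = 11*(9 + 3*(-6)) + 244 = 11*(9 - 18) + 244 = 11*(-9) + 244 = -99 + 244 = 145)
(262*(-265) + Z) + 313928 = (262*(-265) + 145) + 313928 = (-69430 + 145) + 313928 = -69285 + 313928 = 244643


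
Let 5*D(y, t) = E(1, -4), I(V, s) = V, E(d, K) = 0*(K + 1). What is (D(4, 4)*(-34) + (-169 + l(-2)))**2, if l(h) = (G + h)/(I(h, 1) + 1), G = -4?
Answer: 26569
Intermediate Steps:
E(d, K) = 0 (E(d, K) = 0*(1 + K) = 0)
D(y, t) = 0 (D(y, t) = (1/5)*0 = 0)
l(h) = (-4 + h)/(1 + h) (l(h) = (-4 + h)/(h + 1) = (-4 + h)/(1 + h))
(D(4, 4)*(-34) + (-169 + l(-2)))**2 = (0*(-34) + (-169 + (-4 - 2)/(1 - 2)))**2 = (0 + (-169 - 6/(-1)))**2 = (0 + (-169 - 1*(-6)))**2 = (0 + (-169 + 6))**2 = (0 - 163)**2 = (-163)**2 = 26569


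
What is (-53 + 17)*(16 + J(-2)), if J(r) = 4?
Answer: -720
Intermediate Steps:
(-53 + 17)*(16 + J(-2)) = (-53 + 17)*(16 + 4) = -36*20 = -720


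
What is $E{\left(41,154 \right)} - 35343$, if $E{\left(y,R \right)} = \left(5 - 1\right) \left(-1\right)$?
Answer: $-35347$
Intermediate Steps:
$E{\left(y,R \right)} = -4$ ($E{\left(y,R \right)} = 4 \left(-1\right) = -4$)
$E{\left(41,154 \right)} - 35343 = -4 - 35343 = -35347$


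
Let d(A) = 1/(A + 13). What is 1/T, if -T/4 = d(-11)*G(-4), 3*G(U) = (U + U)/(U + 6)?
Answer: 3/8 ≈ 0.37500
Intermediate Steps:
G(U) = 2*U/(3*(6 + U)) (G(U) = ((U + U)/(U + 6))/3 = ((2*U)/(6 + U))/3 = (2*U/(6 + U))/3 = 2*U/(3*(6 + U)))
d(A) = 1/(13 + A)
T = 8/3 (T = -4*(2/3)*(-4)/(6 - 4)/(13 - 11) = -4*(2/3)*(-4)/2/2 = -2*(2/3)*(-4)*(1/2) = -2*(-4)/3 = -4*(-2/3) = 8/3 ≈ 2.6667)
1/T = 1/(8/3) = 3/8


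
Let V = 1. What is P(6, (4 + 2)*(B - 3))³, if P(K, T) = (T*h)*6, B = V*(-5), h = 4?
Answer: -1528823808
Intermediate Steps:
B = -5 (B = 1*(-5) = -5)
P(K, T) = 24*T (P(K, T) = (T*4)*6 = (4*T)*6 = 24*T)
P(6, (4 + 2)*(B - 3))³ = (24*((4 + 2)*(-5 - 3)))³ = (24*(6*(-8)))³ = (24*(-48))³ = (-1152)³ = -1528823808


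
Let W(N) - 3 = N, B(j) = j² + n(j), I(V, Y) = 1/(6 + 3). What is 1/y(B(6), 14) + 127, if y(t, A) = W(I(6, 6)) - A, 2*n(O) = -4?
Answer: 12437/98 ≈ 126.91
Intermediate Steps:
n(O) = -2 (n(O) = (½)*(-4) = -2)
I(V, Y) = ⅑ (I(V, Y) = 1/9 = ⅑)
B(j) = -2 + j² (B(j) = j² - 2 = -2 + j²)
W(N) = 3 + N
y(t, A) = 28/9 - A (y(t, A) = (3 + ⅑) - A = 28/9 - A)
1/y(B(6), 14) + 127 = 1/(28/9 - 1*14) + 127 = 1/(28/9 - 14) + 127 = 1/(-98/9) + 127 = -9/98 + 127 = 12437/98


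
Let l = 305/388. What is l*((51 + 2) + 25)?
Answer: 11895/194 ≈ 61.314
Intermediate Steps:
l = 305/388 (l = 305*(1/388) = 305/388 ≈ 0.78608)
l*((51 + 2) + 25) = 305*((51 + 2) + 25)/388 = 305*(53 + 25)/388 = (305/388)*78 = 11895/194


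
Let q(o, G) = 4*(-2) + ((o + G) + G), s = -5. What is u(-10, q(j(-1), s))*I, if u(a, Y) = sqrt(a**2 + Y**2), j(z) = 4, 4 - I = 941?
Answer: -1874*sqrt(74) ≈ -16121.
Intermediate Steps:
I = -937 (I = 4 - 1*941 = 4 - 941 = -937)
q(o, G) = -8 + o + 2*G (q(o, G) = -8 + ((G + o) + G) = -8 + (o + 2*G) = -8 + o + 2*G)
u(a, Y) = sqrt(Y**2 + a**2)
u(-10, q(j(-1), s))*I = sqrt((-8 + 4 + 2*(-5))**2 + (-10)**2)*(-937) = sqrt((-8 + 4 - 10)**2 + 100)*(-937) = sqrt((-14)**2 + 100)*(-937) = sqrt(196 + 100)*(-937) = sqrt(296)*(-937) = (2*sqrt(74))*(-937) = -1874*sqrt(74)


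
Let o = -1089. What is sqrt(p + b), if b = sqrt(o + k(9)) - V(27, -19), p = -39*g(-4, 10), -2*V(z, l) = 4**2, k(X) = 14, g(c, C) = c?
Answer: sqrt(164 + 5*I*sqrt(43)) ≈ 12.869 + 1.2738*I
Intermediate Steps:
V(z, l) = -8 (V(z, l) = -1/2*4**2 = -1/2*16 = -8)
p = 156 (p = -39*(-4) = 156)
b = 8 + 5*I*sqrt(43) (b = sqrt(-1089 + 14) - 1*(-8) = sqrt(-1075) + 8 = 5*I*sqrt(43) + 8 = 8 + 5*I*sqrt(43) ≈ 8.0 + 32.787*I)
sqrt(p + b) = sqrt(156 + (8 + 5*I*sqrt(43))) = sqrt(164 + 5*I*sqrt(43))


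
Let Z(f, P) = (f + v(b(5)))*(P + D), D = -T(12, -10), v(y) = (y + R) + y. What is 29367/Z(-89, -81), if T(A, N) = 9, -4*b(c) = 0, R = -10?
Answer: 3263/990 ≈ 3.2960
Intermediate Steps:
b(c) = 0 (b(c) = -¼*0 = 0)
v(y) = -10 + 2*y (v(y) = (y - 10) + y = (-10 + y) + y = -10 + 2*y)
D = -9 (D = -1*9 = -9)
Z(f, P) = (-10 + f)*(-9 + P) (Z(f, P) = (f + (-10 + 2*0))*(P - 9) = (f + (-10 + 0))*(-9 + P) = (f - 10)*(-9 + P) = (-10 + f)*(-9 + P))
29367/Z(-89, -81) = 29367/(90 - 10*(-81) - 9*(-89) - 81*(-89)) = 29367/(90 + 810 + 801 + 7209) = 29367/8910 = 29367*(1/8910) = 3263/990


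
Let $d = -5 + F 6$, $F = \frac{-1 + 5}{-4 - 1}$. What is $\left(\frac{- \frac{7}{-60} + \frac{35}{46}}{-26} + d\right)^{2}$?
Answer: $\frac{4979701489}{51494976} \approx 96.703$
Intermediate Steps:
$F = - \frac{4}{5}$ ($F = \frac{4}{-5} = 4 \left(- \frac{1}{5}\right) = - \frac{4}{5} \approx -0.8$)
$d = - \frac{49}{5}$ ($d = -5 - \frac{24}{5} = - \frac{49}{5} \approx -9.8$)
$\left(\frac{- \frac{7}{-60} + \frac{35}{46}}{-26} + d\right)^{2} = \left(\frac{- \frac{7}{-60} + \frac{35}{46}}{-26} - \frac{49}{5}\right)^{2} = \left(\left(\left(-7\right) \left(- \frac{1}{60}\right) + 35 \cdot \frac{1}{46}\right) \left(- \frac{1}{26}\right) - \frac{49}{5}\right)^{2} = \left(\left(\frac{7}{60} + \frac{35}{46}\right) \left(- \frac{1}{26}\right) - \frac{49}{5}\right)^{2} = \left(\frac{1211}{1380} \left(- \frac{1}{26}\right) - \frac{49}{5}\right)^{2} = \left(- \frac{1211}{35880} - \frac{49}{5}\right)^{2} = \left(- \frac{70567}{7176}\right)^{2} = \frac{4979701489}{51494976}$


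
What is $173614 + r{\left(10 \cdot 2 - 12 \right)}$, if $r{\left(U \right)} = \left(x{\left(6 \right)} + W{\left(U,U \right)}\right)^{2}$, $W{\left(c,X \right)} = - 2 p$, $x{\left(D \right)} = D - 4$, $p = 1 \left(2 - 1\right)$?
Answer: $173614$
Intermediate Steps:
$p = 1$ ($p = 1 \cdot 1 = 1$)
$x{\left(D \right)} = -4 + D$
$W{\left(c,X \right)} = -2$ ($W{\left(c,X \right)} = \left(-2\right) 1 = -2$)
$r{\left(U \right)} = 0$ ($r{\left(U \right)} = \left(\left(-4 + 6\right) - 2\right)^{2} = \left(2 - 2\right)^{2} = 0^{2} = 0$)
$173614 + r{\left(10 \cdot 2 - 12 \right)} = 173614 + 0 = 173614$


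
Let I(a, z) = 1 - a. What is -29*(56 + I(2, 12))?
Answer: -1595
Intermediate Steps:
-29*(56 + I(2, 12)) = -29*(56 + (1 - 1*2)) = -29*(56 + (1 - 2)) = -29*(56 - 1) = -29*55 = -1595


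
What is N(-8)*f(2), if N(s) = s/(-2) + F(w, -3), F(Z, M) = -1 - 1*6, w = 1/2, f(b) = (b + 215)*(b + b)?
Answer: -2604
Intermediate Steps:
f(b) = 2*b*(215 + b) (f(b) = (215 + b)*(2*b) = 2*b*(215 + b))
w = ½ (w = 1*(½) = ½ ≈ 0.50000)
F(Z, M) = -7 (F(Z, M) = -1 - 6 = -7)
N(s) = -7 - s/2 (N(s) = s/(-2) - 7 = s*(-½) - 7 = -s/2 - 7 = -7 - s/2)
N(-8)*f(2) = (-7 - ½*(-8))*(2*2*(215 + 2)) = (-7 + 4)*(2*2*217) = -3*868 = -2604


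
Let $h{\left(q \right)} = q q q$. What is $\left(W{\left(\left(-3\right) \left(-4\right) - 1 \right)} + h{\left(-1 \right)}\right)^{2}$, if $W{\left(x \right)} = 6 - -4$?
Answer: $81$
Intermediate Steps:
$h{\left(q \right)} = q^{3}$ ($h{\left(q \right)} = q^{2} q = q^{3}$)
$W{\left(x \right)} = 10$ ($W{\left(x \right)} = 6 + 4 = 10$)
$\left(W{\left(\left(-3\right) \left(-4\right) - 1 \right)} + h{\left(-1 \right)}\right)^{2} = \left(10 + \left(-1\right)^{3}\right)^{2} = \left(10 - 1\right)^{2} = 9^{2} = 81$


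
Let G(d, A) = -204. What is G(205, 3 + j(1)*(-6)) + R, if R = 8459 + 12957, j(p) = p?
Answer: 21212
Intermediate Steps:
R = 21416
G(205, 3 + j(1)*(-6)) + R = -204 + 21416 = 21212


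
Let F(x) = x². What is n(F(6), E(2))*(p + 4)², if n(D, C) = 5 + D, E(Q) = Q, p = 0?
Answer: 656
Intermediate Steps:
n(F(6), E(2))*(p + 4)² = (5 + 6²)*(0 + 4)² = (5 + 36)*4² = 41*16 = 656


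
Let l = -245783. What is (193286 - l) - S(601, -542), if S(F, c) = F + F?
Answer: 437867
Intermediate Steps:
S(F, c) = 2*F
(193286 - l) - S(601, -542) = (193286 - 1*(-245783)) - 2*601 = (193286 + 245783) - 1*1202 = 439069 - 1202 = 437867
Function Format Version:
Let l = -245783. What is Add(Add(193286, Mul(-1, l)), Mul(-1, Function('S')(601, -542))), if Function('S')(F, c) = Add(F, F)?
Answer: 437867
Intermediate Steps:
Function('S')(F, c) = Mul(2, F)
Add(Add(193286, Mul(-1, l)), Mul(-1, Function('S')(601, -542))) = Add(Add(193286, Mul(-1, -245783)), Mul(-1, Mul(2, 601))) = Add(Add(193286, 245783), Mul(-1, 1202)) = Add(439069, -1202) = 437867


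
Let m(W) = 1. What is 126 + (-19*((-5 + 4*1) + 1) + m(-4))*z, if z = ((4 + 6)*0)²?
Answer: 126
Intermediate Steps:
z = 0 (z = (10*0)² = 0² = 0)
126 + (-19*((-5 + 4*1) + 1) + m(-4))*z = 126 + (-19*((-5 + 4*1) + 1) + 1)*0 = 126 + (-19*((-5 + 4) + 1) + 1)*0 = 126 + (-19*(-1 + 1) + 1)*0 = 126 + (-19*0 + 1)*0 = 126 + (0 + 1)*0 = 126 + 1*0 = 126 + 0 = 126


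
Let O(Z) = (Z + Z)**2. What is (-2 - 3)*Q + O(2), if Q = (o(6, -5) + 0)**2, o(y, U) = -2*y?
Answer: -704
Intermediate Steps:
O(Z) = 4*Z**2 (O(Z) = (2*Z)**2 = 4*Z**2)
Q = 144 (Q = (-2*6 + 0)**2 = (-12 + 0)**2 = (-12)**2 = 144)
(-2 - 3)*Q + O(2) = (-2 - 3)*144 + 4*2**2 = -5*144 + 4*4 = -720 + 16 = -704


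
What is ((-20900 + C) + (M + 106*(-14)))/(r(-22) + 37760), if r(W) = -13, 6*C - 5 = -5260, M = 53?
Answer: -139241/226482 ≈ -0.61480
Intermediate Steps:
C = -5255/6 (C = ⅚ + (⅙)*(-5260) = ⅚ - 2630/3 = -5255/6 ≈ -875.83)
((-20900 + C) + (M + 106*(-14)))/(r(-22) + 37760) = ((-20900 - 5255/6) + (53 + 106*(-14)))/(-13 + 37760) = (-130655/6 + (53 - 1484))/37747 = (-130655/6 - 1431)*(1/37747) = -139241/6*1/37747 = -139241/226482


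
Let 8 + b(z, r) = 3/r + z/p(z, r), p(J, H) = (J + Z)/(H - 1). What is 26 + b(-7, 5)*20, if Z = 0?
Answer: -42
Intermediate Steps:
p(J, H) = J/(-1 + H) (p(J, H) = (J + 0)/(H - 1) = J/(-1 + H))
b(z, r) = -9 + r + 3/r (b(z, r) = -8 + (3/r + z/((z/(-1 + r)))) = -8 + (3/r + z*((-1 + r)/z)) = -8 + (3/r + (-1 + r)) = -8 + (-1 + r + 3/r) = -9 + r + 3/r)
26 + b(-7, 5)*20 = 26 + (-9 + 5 + 3/5)*20 = 26 + (-9 + 5 + 3*(⅕))*20 = 26 + (-9 + 5 + ⅗)*20 = 26 - 17/5*20 = 26 - 68 = -42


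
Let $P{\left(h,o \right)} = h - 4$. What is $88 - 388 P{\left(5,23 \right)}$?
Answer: $-300$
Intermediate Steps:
$P{\left(h,o \right)} = -4 + h$ ($P{\left(h,o \right)} = h - 4 = -4 + h$)
$88 - 388 P{\left(5,23 \right)} = 88 - 388 \left(-4 + 5\right) = 88 - 388 = -300$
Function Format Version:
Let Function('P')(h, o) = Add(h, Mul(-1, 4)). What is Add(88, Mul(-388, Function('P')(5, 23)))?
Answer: -300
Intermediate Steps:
Function('P')(h, o) = Add(-4, h) (Function('P')(h, o) = Add(h, -4) = Add(-4, h))
Add(88, Mul(-388, Function('P')(5, 23))) = Add(88, Mul(-388, Add(-4, 5))) = Add(88, Mul(-388, 1)) = Add(88, -388) = -300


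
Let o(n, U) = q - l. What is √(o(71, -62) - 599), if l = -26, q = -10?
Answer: I*√583 ≈ 24.145*I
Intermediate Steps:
o(n, U) = 16 (o(n, U) = -10 - 1*(-26) = -10 + 26 = 16)
√(o(71, -62) - 599) = √(16 - 599) = √(-583) = I*√583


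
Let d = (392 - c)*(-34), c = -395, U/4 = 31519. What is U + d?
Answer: 99318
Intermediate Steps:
U = 126076 (U = 4*31519 = 126076)
d = -26758 (d = (392 - 1*(-395))*(-34) = (392 + 395)*(-34) = 787*(-34) = -26758)
U + d = 126076 - 26758 = 99318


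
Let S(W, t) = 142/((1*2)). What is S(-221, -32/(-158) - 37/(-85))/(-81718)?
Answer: -71/81718 ≈ -0.00086884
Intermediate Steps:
S(W, t) = 71 (S(W, t) = 142/2 = 142*(1/2) = 71)
S(-221, -32/(-158) - 37/(-85))/(-81718) = 71/(-81718) = 71*(-1/81718) = -71/81718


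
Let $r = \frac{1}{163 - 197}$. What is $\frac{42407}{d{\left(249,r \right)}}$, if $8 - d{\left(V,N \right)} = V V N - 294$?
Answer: $\frac{1441838}{72269} \approx 19.951$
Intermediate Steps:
$r = - \frac{1}{34}$ ($r = \frac{1}{-34} = - \frac{1}{34} \approx -0.029412$)
$d{\left(V,N \right)} = 302 - N V^{2}$ ($d{\left(V,N \right)} = 8 - \left(V V N - 294\right) = 8 - \left(V^{2} N - 294\right) = 8 - \left(N V^{2} - 294\right) = 8 - \left(-294 + N V^{2}\right) = 302 - N V^{2}$)
$\frac{42407}{d{\left(249,r \right)}} = \frac{42407}{302 - - \frac{249^{2}}{34}} = \frac{42407}{302 - \left(- \frac{1}{34}\right) 62001} = \frac{42407}{302 + \frac{62001}{34}} = \frac{42407}{\frac{72269}{34}} = 42407 \cdot \frac{34}{72269} = \frac{1441838}{72269}$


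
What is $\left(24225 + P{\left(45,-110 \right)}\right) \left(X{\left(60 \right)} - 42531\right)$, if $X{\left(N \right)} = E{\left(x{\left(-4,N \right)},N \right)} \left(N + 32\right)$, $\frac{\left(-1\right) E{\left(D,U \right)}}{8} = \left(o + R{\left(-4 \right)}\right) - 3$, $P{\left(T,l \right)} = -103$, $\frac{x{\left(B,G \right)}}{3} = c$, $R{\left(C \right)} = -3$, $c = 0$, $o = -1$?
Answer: $-901656238$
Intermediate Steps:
$x{\left(B,G \right)} = 0$ ($x{\left(B,G \right)} = 3 \cdot 0 = 0$)
$E{\left(D,U \right)} = 56$ ($E{\left(D,U \right)} = - 8 \left(\left(-1 - 3\right) - 3\right) = - 8 \left(-4 - 3\right) = \left(-8\right) \left(-7\right) = 56$)
$X{\left(N \right)} = 1792 + 56 N$ ($X{\left(N \right)} = 56 \left(N + 32\right) = 56 \left(32 + N\right) = 1792 + 56 N$)
$\left(24225 + P{\left(45,-110 \right)}\right) \left(X{\left(60 \right)} - 42531\right) = \left(24225 - 103\right) \left(\left(1792 + 56 \cdot 60\right) - 42531\right) = 24122 \left(\left(1792 + 3360\right) - 42531\right) = 24122 \left(5152 - 42531\right) = 24122 \left(-37379\right) = -901656238$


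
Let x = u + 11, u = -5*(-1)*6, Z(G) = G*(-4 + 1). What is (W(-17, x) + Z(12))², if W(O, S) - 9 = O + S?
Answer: 9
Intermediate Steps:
Z(G) = -3*G (Z(G) = G*(-3) = -3*G)
u = 30 (u = 5*6 = 30)
x = 41 (x = 30 + 11 = 41)
W(O, S) = 9 + O + S (W(O, S) = 9 + (O + S) = 9 + O + S)
(W(-17, x) + Z(12))² = ((9 - 17 + 41) - 3*12)² = (33 - 36)² = (-3)² = 9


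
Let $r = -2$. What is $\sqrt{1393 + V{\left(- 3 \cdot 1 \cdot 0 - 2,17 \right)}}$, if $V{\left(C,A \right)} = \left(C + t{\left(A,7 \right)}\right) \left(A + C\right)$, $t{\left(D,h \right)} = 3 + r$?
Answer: $\sqrt{1378} \approx 37.121$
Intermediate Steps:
$t{\left(D,h \right)} = 1$ ($t{\left(D,h \right)} = 3 - 2 = 1$)
$V{\left(C,A \right)} = \left(1 + C\right) \left(A + C\right)$ ($V{\left(C,A \right)} = \left(C + 1\right) \left(A + C\right) = \left(1 + C\right) \left(A + C\right)$)
$\sqrt{1393 + V{\left(- 3 \cdot 1 \cdot 0 - 2,17 \right)}} = \sqrt{1393 + \left(17 - \left(2 + 3 \cdot 1 \cdot 0\right) + \left(- 3 \cdot 1 \cdot 0 - 2\right)^{2} + 17 \left(- 3 \cdot 1 \cdot 0 - 2\right)\right)} = \sqrt{1393 + \left(17 - 2 + \left(\left(-3\right) 0 - 2\right)^{2} + 17 \left(\left(-3\right) 0 - 2\right)\right)} = \sqrt{1393 + \left(17 + \left(0 - 2\right) + \left(0 - 2\right)^{2} + 17 \left(0 - 2\right)\right)} = \sqrt{1393 + \left(17 - 2 + \left(-2\right)^{2} + 17 \left(-2\right)\right)} = \sqrt{1393 + \left(17 - 2 + 4 - 34\right)} = \sqrt{1393 - 15} = \sqrt{1378}$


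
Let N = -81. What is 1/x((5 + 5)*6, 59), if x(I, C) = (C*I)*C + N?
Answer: 1/208779 ≈ 4.7898e-6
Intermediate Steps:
x(I, C) = -81 + I*C² (x(I, C) = (C*I)*C - 81 = I*C² - 81 = -81 + I*C²)
1/x((5 + 5)*6, 59) = 1/(-81 + ((5 + 5)*6)*59²) = 1/(-81 + (10*6)*3481) = 1/(-81 + 60*3481) = 1/(-81 + 208860) = 1/208779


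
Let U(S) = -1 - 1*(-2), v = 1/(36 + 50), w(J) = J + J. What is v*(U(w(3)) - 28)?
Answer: -27/86 ≈ -0.31395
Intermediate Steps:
w(J) = 2*J
v = 1/86 ≈ 0.011628
U(S) = 1 (U(S) = -1 + 2 = 1)
v*(U(w(3)) - 28) = (1 - 28)/86 = (1/86)*(-27) = -27/86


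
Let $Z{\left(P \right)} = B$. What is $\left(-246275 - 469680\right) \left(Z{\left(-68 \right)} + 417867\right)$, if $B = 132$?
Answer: $-299268474045$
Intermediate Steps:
$Z{\left(P \right)} = 132$
$\left(-246275 - 469680\right) \left(Z{\left(-68 \right)} + 417867\right) = \left(-246275 - 469680\right) \left(132 + 417867\right) = \left(-715955\right) 417999 = -299268474045$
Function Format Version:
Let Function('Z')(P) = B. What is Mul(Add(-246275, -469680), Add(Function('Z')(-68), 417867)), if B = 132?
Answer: -299268474045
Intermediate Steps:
Function('Z')(P) = 132
Mul(Add(-246275, -469680), Add(Function('Z')(-68), 417867)) = Mul(Add(-246275, -469680), Add(132, 417867)) = Mul(-715955, 417999) = -299268474045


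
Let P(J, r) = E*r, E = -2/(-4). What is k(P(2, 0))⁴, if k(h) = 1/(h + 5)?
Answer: 1/625 ≈ 0.0016000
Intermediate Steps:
E = ½ (E = -2*(-¼) = ½ ≈ 0.50000)
P(J, r) = r/2
k(h) = 1/(5 + h)
k(P(2, 0))⁴ = (1/(5 + (½)*0))⁴ = (1/(5 + 0))⁴ = (1/5)⁴ = (⅕)⁴ = 1/625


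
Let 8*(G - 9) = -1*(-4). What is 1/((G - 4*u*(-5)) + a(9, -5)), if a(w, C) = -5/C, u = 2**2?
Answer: 2/181 ≈ 0.011050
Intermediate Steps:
u = 4
G = 19/2 (G = 9 + (-1*(-4))/8 = 9 + (1/8)*4 = 9 + 1/2 = 19/2 ≈ 9.5000)
1/((G - 4*u*(-5)) + a(9, -5)) = 1/((19/2 - 16*(-5)) - 5/(-5)) = 1/((19/2 - 4*(-20)) - 5*(-1/5)) = 1/((19/2 + 80) + 1) = 1/(179/2 + 1) = 1/(181/2) = 2/181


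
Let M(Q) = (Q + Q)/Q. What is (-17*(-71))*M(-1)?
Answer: 2414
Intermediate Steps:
M(Q) = 2 (M(Q) = (2*Q)/Q = 2)
(-17*(-71))*M(-1) = -17*(-71)*2 = 1207*2 = 2414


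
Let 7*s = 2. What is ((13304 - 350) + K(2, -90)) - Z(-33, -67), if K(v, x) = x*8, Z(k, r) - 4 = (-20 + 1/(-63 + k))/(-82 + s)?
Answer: 671560313/54912 ≈ 12230.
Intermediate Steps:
s = 2/7 (s = (⅐)*2 = 2/7 ≈ 0.28571)
Z(k, r) = 607/143 - 7/(572*(-63 + k)) (Z(k, r) = 4 + (-20 + 1/(-63 + k))/(-82 + 2/7) = 4 + (-20 + 1/(-63 + k))/(-572/7) = 4 + (-20 + 1/(-63 + k))*(-7/572) = 4 + (35/143 - 7/(572*(-63 + k))) = 607/143 - 7/(572*(-63 + k)))
K(v, x) = 8*x
((13304 - 350) + K(2, -90)) - Z(-33, -67) = ((13304 - 350) + 8*(-90)) - (152971 - 2428*(-33))/(572*(63 - 1*(-33))) = (12954 - 720) - (152971 + 80124)/(572*(63 + 33)) = 12234 - 233095/(572*96) = 12234 - 1*233095/54912 = 12234 - 233095/54912 = 671560313/54912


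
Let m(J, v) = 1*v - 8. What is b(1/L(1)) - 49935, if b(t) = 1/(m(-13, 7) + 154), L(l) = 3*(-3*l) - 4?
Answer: -7640054/153 ≈ -49935.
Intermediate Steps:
L(l) = -4 - 9*l (L(l) = -9*l - 4 = -4 - 9*l)
m(J, v) = -8 + v (m(J, v) = v - 8 = -8 + v)
b(t) = 1/153 (b(t) = 1/((-8 + 7) + 154) = 1/(-1 + 154) = 1/153)
b(1/L(1)) - 49935 = 1/153 - 49935 = -7640054/153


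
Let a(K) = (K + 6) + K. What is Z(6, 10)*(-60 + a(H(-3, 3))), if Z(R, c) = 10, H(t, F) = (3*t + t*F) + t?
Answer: -960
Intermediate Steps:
H(t, F) = 4*t + F*t (H(t, F) = (3*t + F*t) + t = 4*t + F*t)
a(K) = 6 + 2*K (a(K) = (6 + K) + K = 6 + 2*K)
Z(6, 10)*(-60 + a(H(-3, 3))) = 10*(-60 + (6 + 2*(-3*(4 + 3)))) = 10*(-60 + (6 + 2*(-3*7))) = 10*(-60 + (6 + 2*(-21))) = 10*(-60 + (6 - 42)) = 10*(-60 - 36) = 10*(-96) = -960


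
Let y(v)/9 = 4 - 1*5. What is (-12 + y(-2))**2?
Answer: 441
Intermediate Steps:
y(v) = -9 (y(v) = 9*(4 - 1*5) = 9*(4 - 5) = 9*(-1) = -9)
(-12 + y(-2))**2 = (-12 - 9)**2 = (-21)**2 = 441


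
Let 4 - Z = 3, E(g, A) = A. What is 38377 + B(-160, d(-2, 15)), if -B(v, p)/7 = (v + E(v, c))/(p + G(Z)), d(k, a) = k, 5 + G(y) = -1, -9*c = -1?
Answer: 2753071/72 ≈ 38237.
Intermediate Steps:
c = ⅑ (c = -⅑*(-1) = ⅑ ≈ 0.11111)
Z = 1 (Z = 4 - 1*3 = 4 - 3 = 1)
G(y) = -6 (G(y) = -5 - 1 = -6)
B(v, p) = -7*(⅑ + v)/(-6 + p) (B(v, p) = -7*(v + ⅑)/(p - 6) = -7*(⅑ + v)/(-6 + p))
38377 + B(-160, d(-2, 15)) = 38377 + 7*(-1 - 9*(-160))/(9*(-6 - 2)) = 38377 + (7/9)*(-1 + 1440)/(-8) = 38377 + (7/9)*(-⅛)*1439 = 38377 - 10073/72 = 2753071/72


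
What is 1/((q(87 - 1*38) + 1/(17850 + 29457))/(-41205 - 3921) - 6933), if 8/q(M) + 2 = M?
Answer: -100334457054/695618791133885 ≈ -0.00014424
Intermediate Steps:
q(M) = 8/(-2 + M)
1/((q(87 - 1*38) + 1/(17850 + 29457))/(-41205 - 3921) - 6933) = 1/((8/(-2 + (87 - 1*38)) + 1/(17850 + 29457))/(-41205 - 3921) - 6933) = 1/((8/(-2 + (87 - 38)) + 1/47307)/(-45126) - 6933) = 1/((8/(-2 + 49) + 1/47307)*(-1/45126) - 6933) = 1/((8/47 + 1/47307)*(-1/45126) - 6933) = 1/((378503/2223429)*(-1/45126) - 6933) = 1/(-378503/100334457054 - 6933) = 1/(-695618791133885/100334457054) = -100334457054/695618791133885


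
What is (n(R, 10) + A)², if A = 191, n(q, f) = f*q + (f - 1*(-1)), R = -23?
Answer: 784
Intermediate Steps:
n(q, f) = 1 + f + f*q (n(q, f) = f*q + (f + 1) = f*q + (1 + f) = 1 + f + f*q)
(n(R, 10) + A)² = ((1 + 10 + 10*(-23)) + 191)² = ((1 + 10 - 230) + 191)² = (-219 + 191)² = (-28)² = 784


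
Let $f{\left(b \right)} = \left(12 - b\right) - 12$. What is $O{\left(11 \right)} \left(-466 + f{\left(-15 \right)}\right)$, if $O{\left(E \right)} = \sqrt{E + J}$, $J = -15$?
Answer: $- 902 i \approx - 902.0 i$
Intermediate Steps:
$O{\left(E \right)} = \sqrt{-15 + E}$ ($O{\left(E \right)} = \sqrt{E - 15} = \sqrt{-15 + E}$)
$f{\left(b \right)} = - b$ ($f{\left(b \right)} = \left(12 - b\right) - 12 = - b$)
$O{\left(11 \right)} \left(-466 + f{\left(-15 \right)}\right) = \sqrt{-15 + 11} \left(-466 - -15\right) = \sqrt{-4} \left(-466 + 15\right) = 2 i \left(-451\right) = - 902 i$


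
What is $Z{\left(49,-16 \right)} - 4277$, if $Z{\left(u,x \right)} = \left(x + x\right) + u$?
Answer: $-4260$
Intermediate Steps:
$Z{\left(u,x \right)} = u + 2 x$ ($Z{\left(u,x \right)} = 2 x + u = u + 2 x$)
$Z{\left(49,-16 \right)} - 4277 = \left(49 + 2 \left(-16\right)\right) - 4277 = \left(49 - 32\right) - 4277 = 17 - 4277 = -4260$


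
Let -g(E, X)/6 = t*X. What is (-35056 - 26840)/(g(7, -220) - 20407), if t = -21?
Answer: 61896/48127 ≈ 1.2861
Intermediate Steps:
g(E, X) = 126*X (g(E, X) = -(-126)*X = 126*X)
(-35056 - 26840)/(g(7, -220) - 20407) = (-35056 - 26840)/(126*(-220) - 20407) = -61896/(-27720 - 20407) = -61896/(-48127) = -61896*(-1/48127) = 61896/48127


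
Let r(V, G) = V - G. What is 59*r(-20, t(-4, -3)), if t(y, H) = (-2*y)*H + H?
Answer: 413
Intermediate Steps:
t(y, H) = H - 2*H*y (t(y, H) = -2*H*y + H = H - 2*H*y)
59*r(-20, t(-4, -3)) = 59*(-20 - (-3)*(1 - 2*(-4))) = 59*(-20 - (-3)*(1 + 8)) = 59*(-20 - (-3)*9) = 59*(-20 - 1*(-27)) = 59*(-20 + 27) = 59*7 = 413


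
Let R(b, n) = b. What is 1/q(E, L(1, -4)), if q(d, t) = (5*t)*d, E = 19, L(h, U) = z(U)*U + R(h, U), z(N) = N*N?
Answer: -1/5985 ≈ -0.00016708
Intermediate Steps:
z(N) = N²
L(h, U) = h + U³ (L(h, U) = U²*U + h = U³ + h = h + U³)
q(d, t) = 5*d*t
1/q(E, L(1, -4)) = 1/(5*19*(1 + (-4)³)) = 1/(5*19*(1 - 64)) = 1/(5*19*(-63)) = 1/(-5985) = -1/5985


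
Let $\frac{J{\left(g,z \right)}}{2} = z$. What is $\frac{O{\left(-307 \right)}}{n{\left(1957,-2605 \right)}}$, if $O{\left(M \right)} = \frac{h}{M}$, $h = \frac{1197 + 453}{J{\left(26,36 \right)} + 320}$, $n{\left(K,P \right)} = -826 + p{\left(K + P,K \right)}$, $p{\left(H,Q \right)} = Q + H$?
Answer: $- \frac{275}{9687692} \approx -2.8387 \cdot 10^{-5}$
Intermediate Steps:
$J{\left(g,z \right)} = 2 z$
$p{\left(H,Q \right)} = H + Q$
$n{\left(K,P \right)} = -826 + P + 2 K$ ($n{\left(K,P \right)} = -826 + \left(\left(K + P\right) + K\right) = -826 + \left(P + 2 K\right) = -826 + P + 2 K$)
$h = \frac{825}{196}$ ($h = \frac{1197 + 453}{2 \cdot 36 + 320} = \frac{1650}{72 + 320} = \frac{1650}{392} = 1650 \cdot \frac{1}{392} = \frac{825}{196} \approx 4.2092$)
$O{\left(M \right)} = \frac{825}{196 M}$
$\frac{O{\left(-307 \right)}}{n{\left(1957,-2605 \right)}} = \frac{\frac{825}{196} \frac{1}{-307}}{-826 - 2605 + 2 \cdot 1957} = \frac{\frac{825}{196} \left(- \frac{1}{307}\right)}{-826 - 2605 + 3914} = - \frac{825}{60172 \cdot 483} = \left(- \frac{825}{60172}\right) \frac{1}{483} = - \frac{275}{9687692}$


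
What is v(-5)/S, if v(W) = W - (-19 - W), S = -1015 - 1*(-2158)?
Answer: 1/127 ≈ 0.0078740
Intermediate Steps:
S = 1143 (S = -1015 + 2158 = 1143)
v(W) = 19 + 2*W (v(W) = W + (19 + W) = 19 + 2*W)
v(-5)/S = (19 + 2*(-5))/1143 = (19 - 10)*(1/1143) = 9*(1/1143) = 1/127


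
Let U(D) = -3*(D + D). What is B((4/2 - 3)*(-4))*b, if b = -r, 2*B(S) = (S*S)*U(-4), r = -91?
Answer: 17472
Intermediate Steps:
U(D) = -6*D
B(S) = 12*S² (B(S) = ((S*S)*(-6*(-4)))/2 = (S²*24)/2 = (24*S²)/2 = 12*S²)
b = 91 (b = -1*(-91) = 91)
B((4/2 - 3)*(-4))*b = (12*((4/2 - 3)*(-4))²)*91 = (12*((4*(½) - 3)*(-4))²)*91 = (12*((2 - 3)*(-4))²)*91 = (12*(-1*(-4))²)*91 = (12*4²)*91 = (12*16)*91 = 192*91 = 17472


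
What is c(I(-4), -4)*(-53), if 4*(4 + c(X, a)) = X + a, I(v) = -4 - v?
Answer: 265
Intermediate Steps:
c(X, a) = -4 + X/4 + a/4 (c(X, a) = -4 + (X + a)/4 = -4 + (X/4 + a/4) = -4 + X/4 + a/4)
c(I(-4), -4)*(-53) = (-4 + (-4 - 1*(-4))/4 + (¼)*(-4))*(-53) = (-4 + (-4 + 4)/4 - 1)*(-53) = (-4 + (¼)*0 - 1)*(-53) = (-4 + 0 - 1)*(-53) = -5*(-53) = 265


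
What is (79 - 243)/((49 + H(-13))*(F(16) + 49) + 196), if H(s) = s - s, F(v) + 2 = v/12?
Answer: -492/7693 ≈ -0.063954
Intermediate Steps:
F(v) = -2 + v/12
H(s) = 0
(79 - 243)/((49 + H(-13))*(F(16) + 49) + 196) = (79 - 243)/((49 + 0)*((-2 + (1/12)*16) + 49) + 196) = -164/(49*((-2 + 4/3) + 49) + 196) = -164/(49*(-⅔ + 49) + 196) = -164/(49*(145/3) + 196) = -164/(7105/3 + 196) = -164/7693/3 = -164*3/7693 = -492/7693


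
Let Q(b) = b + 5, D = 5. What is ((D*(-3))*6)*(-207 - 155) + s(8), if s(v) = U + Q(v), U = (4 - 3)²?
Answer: 32594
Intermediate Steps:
Q(b) = 5 + b
U = 1 (U = 1² = 1)
s(v) = 6 + v (s(v) = 1 + (5 + v) = 6 + v)
((D*(-3))*6)*(-207 - 155) + s(8) = ((5*(-3))*6)*(-207 - 155) + (6 + 8) = -15*6*(-362) + 14 = -90*(-362) + 14 = 32580 + 14 = 32594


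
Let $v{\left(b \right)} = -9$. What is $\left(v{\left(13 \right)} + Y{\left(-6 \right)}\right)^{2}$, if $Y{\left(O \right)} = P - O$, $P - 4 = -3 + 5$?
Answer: $9$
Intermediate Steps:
$P = 6$ ($P = 4 + \left(-3 + 5\right) = 4 + 2 = 6$)
$Y{\left(O \right)} = 6 - O$
$\left(v{\left(13 \right)} + Y{\left(-6 \right)}\right)^{2} = \left(-9 + \left(6 - -6\right)\right)^{2} = \left(-9 + \left(6 + 6\right)\right)^{2} = \left(-9 + 12\right)^{2} = 3^{2} = 9$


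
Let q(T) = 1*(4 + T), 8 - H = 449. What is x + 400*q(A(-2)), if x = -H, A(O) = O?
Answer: 1241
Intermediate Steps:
H = -441 (H = 8 - 1*449 = 8 - 449 = -441)
x = 441 (x = -1*(-441) = 441)
q(T) = 4 + T
x + 400*q(A(-2)) = 441 + 400*(4 - 2) = 441 + 400*2 = 441 + 800 = 1241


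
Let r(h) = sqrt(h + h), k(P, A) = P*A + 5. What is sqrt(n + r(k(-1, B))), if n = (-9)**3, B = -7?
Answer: sqrt(-729 + 2*sqrt(6)) ≈ 26.909*I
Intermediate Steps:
k(P, A) = 5 + A*P (k(P, A) = A*P + 5 = 5 + A*P)
r(h) = sqrt(2)*sqrt(h) (r(h) = sqrt(2*h) = sqrt(2)*sqrt(h))
n = -729
sqrt(n + r(k(-1, B))) = sqrt(-729 + sqrt(2)*sqrt(5 - 7*(-1))) = sqrt(-729 + sqrt(2)*sqrt(5 + 7)) = sqrt(-729 + sqrt(2)*sqrt(12)) = sqrt(-729 + sqrt(2)*(2*sqrt(3))) = sqrt(-729 + 2*sqrt(6))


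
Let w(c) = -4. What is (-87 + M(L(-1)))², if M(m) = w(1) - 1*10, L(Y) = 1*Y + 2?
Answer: 10201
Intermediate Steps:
L(Y) = 2 + Y (L(Y) = Y + 2 = 2 + Y)
M(m) = -14 (M(m) = -4 - 1*10 = -4 - 10 = -14)
(-87 + M(L(-1)))² = (-87 - 14)² = (-101)² = 10201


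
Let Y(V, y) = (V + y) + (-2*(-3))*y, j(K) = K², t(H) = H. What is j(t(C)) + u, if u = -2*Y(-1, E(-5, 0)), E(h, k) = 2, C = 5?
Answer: -1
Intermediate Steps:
Y(V, y) = V + 7*y (Y(V, y) = (V + y) + 6*y = V + 7*y)
u = -26 (u = -2*(-1 + 7*2) = -2*(-1 + 14) = -2*13 = -26)
j(t(C)) + u = 5² - 26 = 25 - 26 = -1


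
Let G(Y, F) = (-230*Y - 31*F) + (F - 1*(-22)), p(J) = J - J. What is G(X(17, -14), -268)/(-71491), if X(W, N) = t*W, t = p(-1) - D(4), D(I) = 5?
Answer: -27612/71491 ≈ -0.38623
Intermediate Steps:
p(J) = 0
t = -5 (t = 0 - 1*5 = 0 - 5 = -5)
X(W, N) = -5*W
G(Y, F) = 22 - 230*Y - 30*F (G(Y, F) = (-230*Y - 31*F) + (F + 22) = (-230*Y - 31*F) + (22 + F) = 22 - 230*Y - 30*F)
G(X(17, -14), -268)/(-71491) = (22 - (-1150)*17 - 30*(-268))/(-71491) = (22 - 230*(-85) + 8040)*(-1/71491) = (22 + 19550 + 8040)*(-1/71491) = 27612*(-1/71491) = -27612/71491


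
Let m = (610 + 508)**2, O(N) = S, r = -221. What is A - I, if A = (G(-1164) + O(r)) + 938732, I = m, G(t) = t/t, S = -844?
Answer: -312035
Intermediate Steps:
O(N) = -844
G(t) = 1
m = 1249924 (m = 1118**2 = 1249924)
I = 1249924
A = 937889 (A = (1 - 844) + 938732 = -843 + 938732 = 937889)
A - I = 937889 - 1*1249924 = 937889 - 1249924 = -312035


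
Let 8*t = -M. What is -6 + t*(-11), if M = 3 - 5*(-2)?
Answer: 95/8 ≈ 11.875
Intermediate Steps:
M = 13 (M = 3 + 10 = 13)
t = -13/8 (t = (-1*13)/8 = (⅛)*(-13) = -13/8 ≈ -1.6250)
-6 + t*(-11) = -6 - 13/8*(-11) = -6 + 143/8 = 95/8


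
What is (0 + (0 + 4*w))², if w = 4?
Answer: 256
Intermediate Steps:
(0 + (0 + 4*w))² = (0 + (0 + 4*4))² = (0 + (0 + 16))² = (0 + 16)² = 16² = 256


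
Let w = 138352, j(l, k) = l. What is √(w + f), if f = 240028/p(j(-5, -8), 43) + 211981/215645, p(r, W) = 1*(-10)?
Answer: √212703992215547/43129 ≈ 338.16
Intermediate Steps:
p(r, W) = -10
f = -1035174365/43129 (f = 240028/(-10) + 211981/215645 = 240028*(-⅒) + 211981*(1/215645) = -120014/5 + 211981/215645 = -1035174365/43129 ≈ -24002.)
√(w + f) = √(138352 - 1035174365/43129) = √(4931809043/43129) = √212703992215547/43129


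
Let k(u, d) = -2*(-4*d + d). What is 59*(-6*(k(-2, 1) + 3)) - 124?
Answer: -3310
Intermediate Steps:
k(u, d) = 6*d (k(u, d) = -(-6)*d = 6*d)
59*(-6*(k(-2, 1) + 3)) - 124 = 59*(-6*(6*1 + 3)) - 124 = 59*(-6*(6 + 3)) - 124 = 59*(-6*9) - 124 = 59*(-54) - 124 = -3186 - 124 = -3310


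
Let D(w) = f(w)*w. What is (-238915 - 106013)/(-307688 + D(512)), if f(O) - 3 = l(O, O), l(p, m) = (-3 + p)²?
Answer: -14372/5514305 ≈ -0.0026063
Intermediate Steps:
f(O) = 3 + (-3 + O)²
D(w) = w*(3 + (-3 + w)²) (D(w) = (3 + (-3 + w)²)*w = w*(3 + (-3 + w)²))
(-238915 - 106013)/(-307688 + D(512)) = (-238915 - 106013)/(-307688 + 512*(3 + (-3 + 512)²)) = -344928/(-307688 + 512*(3 + 509²)) = -344928/(-307688 + 512*(3 + 259081)) = -344928/(-307688 + 512*259084) = -344928/(-307688 + 132651008) = -344928/132343320 = -344928*1/132343320 = -14372/5514305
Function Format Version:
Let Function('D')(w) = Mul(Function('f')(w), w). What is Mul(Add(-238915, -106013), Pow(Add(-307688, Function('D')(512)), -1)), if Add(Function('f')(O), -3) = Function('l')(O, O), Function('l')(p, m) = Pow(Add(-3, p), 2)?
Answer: Rational(-14372, 5514305) ≈ -0.0026063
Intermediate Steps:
Function('f')(O) = Add(3, Pow(Add(-3, O), 2))
Function('D')(w) = Mul(w, Add(3, Pow(Add(-3, w), 2))) (Function('D')(w) = Mul(Add(3, Pow(Add(-3, w), 2)), w) = Mul(w, Add(3, Pow(Add(-3, w), 2))))
Mul(Add(-238915, -106013), Pow(Add(-307688, Function('D')(512)), -1)) = Mul(Add(-238915, -106013), Pow(Add(-307688, Mul(512, Add(3, Pow(Add(-3, 512), 2)))), -1)) = Mul(-344928, Pow(Add(-307688, Mul(512, Add(3, Pow(509, 2)))), -1)) = Mul(-344928, Pow(Add(-307688, Mul(512, Add(3, 259081))), -1)) = Mul(-344928, Pow(Add(-307688, Mul(512, 259084)), -1)) = Mul(-344928, Pow(Add(-307688, 132651008), -1)) = Mul(-344928, Pow(132343320, -1)) = Mul(-344928, Rational(1, 132343320)) = Rational(-14372, 5514305)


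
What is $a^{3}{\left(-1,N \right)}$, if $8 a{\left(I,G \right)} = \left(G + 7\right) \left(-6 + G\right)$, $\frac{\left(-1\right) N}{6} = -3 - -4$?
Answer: $- \frac{27}{8} \approx -3.375$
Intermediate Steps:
$N = -6$ ($N = - 6 \left(-3 - -4\right) = - 6 \left(-3 + 4\right) = \left(-6\right) 1 = -6$)
$a{\left(I,G \right)} = \frac{\left(-6 + G\right) \left(7 + G\right)}{8}$ ($a{\left(I,G \right)} = \frac{\left(G + 7\right) \left(-6 + G\right)}{8} = \frac{\left(7 + G\right) \left(-6 + G\right)}{8} = \frac{\left(-6 + G\right) \left(7 + G\right)}{8}$)
$a^{3}{\left(-1,N \right)} = \left(- \frac{21}{4} + \frac{1}{8} \left(-6\right) + \frac{\left(-6\right)^{2}}{8}\right)^{3} = \left(- \frac{21}{4} - \frac{3}{4} + \frac{1}{8} \cdot 36\right)^{3} = \left(- \frac{21}{4} - \frac{3}{4} + \frac{9}{2}\right)^{3} = \left(- \frac{3}{2}\right)^{3} = - \frac{27}{8}$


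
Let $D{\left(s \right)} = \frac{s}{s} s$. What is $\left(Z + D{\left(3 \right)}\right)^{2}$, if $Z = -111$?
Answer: $11664$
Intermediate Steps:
$D{\left(s \right)} = s$ ($D{\left(s \right)} = 1 s = s$)
$\left(Z + D{\left(3 \right)}\right)^{2} = \left(-111 + 3\right)^{2} = \left(-108\right)^{2} = 11664$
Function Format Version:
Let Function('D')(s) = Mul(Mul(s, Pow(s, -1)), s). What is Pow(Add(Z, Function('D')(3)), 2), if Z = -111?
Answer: 11664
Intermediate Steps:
Function('D')(s) = s (Function('D')(s) = Mul(1, s) = s)
Pow(Add(Z, Function('D')(3)), 2) = Pow(Add(-111, 3), 2) = Pow(-108, 2) = 11664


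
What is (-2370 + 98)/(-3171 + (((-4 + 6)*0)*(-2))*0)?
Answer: 2272/3171 ≈ 0.71649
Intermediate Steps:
(-2370 + 98)/(-3171 + (((-4 + 6)*0)*(-2))*0) = -2272/(-3171 + ((2*0)*(-2))*0) = -2272/(-3171 + (0*(-2))*0) = -2272/(-3171 + 0*0) = -2272/(-3171 + 0) = -2272/(-3171) = -2272*(-1/3171) = 2272/3171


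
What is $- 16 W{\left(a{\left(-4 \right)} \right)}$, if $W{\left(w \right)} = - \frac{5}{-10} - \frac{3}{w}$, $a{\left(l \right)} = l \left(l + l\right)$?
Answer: $- \frac{13}{2} \approx -6.5$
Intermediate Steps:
$a{\left(l \right)} = 2 l^{2}$ ($a{\left(l \right)} = l 2 l = 2 l^{2}$)
$W{\left(w \right)} = \frac{1}{2} - \frac{3}{w}$ ($W{\left(w \right)} = \left(-5\right) \left(- \frac{1}{10}\right) - \frac{3}{w} = \frac{1}{2} - \frac{3}{w}$)
$- 16 W{\left(a{\left(-4 \right)} \right)} = - 16 \frac{-6 + 2 \left(-4\right)^{2}}{2 \cdot 2 \left(-4\right)^{2}} = - 16 \frac{-6 + 2 \cdot 16}{2 \cdot 2 \cdot 16} = - 16 \frac{-6 + 32}{2 \cdot 32} = - 16 \cdot \frac{1}{2} \cdot \frac{1}{32} \cdot 26 = \left(-16\right) \frac{13}{32} = - \frac{13}{2}$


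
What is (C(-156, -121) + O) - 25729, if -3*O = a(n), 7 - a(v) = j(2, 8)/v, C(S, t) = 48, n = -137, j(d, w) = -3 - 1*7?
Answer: -10555840/411 ≈ -25683.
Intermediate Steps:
j(d, w) = -10 (j(d, w) = -3 - 7 = -10)
a(v) = 7 + 10/v (a(v) = 7 - (-10)/v = 7 + 10/v)
O = -949/411 (O = -(7 + 10/(-137))/3 = -(7 + 10*(-1/137))/3 = -(7 - 10/137)/3 = -⅓*949/137 = -949/411 ≈ -2.3090)
(C(-156, -121) + O) - 25729 = (48 - 949/411) - 25729 = 18779/411 - 25729 = -10555840/411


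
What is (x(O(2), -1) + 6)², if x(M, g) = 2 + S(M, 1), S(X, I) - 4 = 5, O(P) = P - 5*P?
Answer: 289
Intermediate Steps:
O(P) = -4*P
S(X, I) = 9 (S(X, I) = 4 + 5 = 9)
x(M, g) = 11 (x(M, g) = 2 + 9 = 11)
(x(O(2), -1) + 6)² = (11 + 6)² = 17² = 289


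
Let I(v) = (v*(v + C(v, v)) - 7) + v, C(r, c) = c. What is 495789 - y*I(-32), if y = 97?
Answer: 300916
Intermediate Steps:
I(v) = -7 + v + 2*v² (I(v) = (v*(v + v) - 7) + v = (v*(2*v) - 7) + v = (2*v² - 7) + v = (-7 + 2*v²) + v = -7 + v + 2*v²)
495789 - y*I(-32) = 495789 - 97*(-7 - 32 + 2*(-32)²) = 495789 - 97*(-7 - 32 + 2*1024) = 495789 - 97*(-7 - 32 + 2048) = 495789 - 97*2009 = 495789 - 1*194873 = 495789 - 194873 = 300916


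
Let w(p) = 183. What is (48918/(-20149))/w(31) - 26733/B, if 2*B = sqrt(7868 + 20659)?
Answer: -16306/1229089 - 17822*sqrt(28527)/9509 ≈ -316.57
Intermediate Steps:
B = sqrt(28527)/2 (B = sqrt(7868 + 20659)/2 = sqrt(28527)/2 ≈ 84.450)
(48918/(-20149))/w(31) - 26733/B = (48918/(-20149))/183 - 26733*2*sqrt(28527)/28527 = (48918*(-1/20149))*(1/183) - 17822*sqrt(28527)/9509 = -48918/20149*1/183 - 17822*sqrt(28527)/9509 = -16306/1229089 - 17822*sqrt(28527)/9509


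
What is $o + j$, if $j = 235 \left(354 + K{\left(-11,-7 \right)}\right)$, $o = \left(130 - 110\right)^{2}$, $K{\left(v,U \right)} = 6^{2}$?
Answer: $92050$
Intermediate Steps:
$K{\left(v,U \right)} = 36$
$o = 400$ ($o = 20^{2} = 400$)
$j = 91650$ ($j = 235 \left(354 + 36\right) = 235 \cdot 390 = 91650$)
$o + j = 400 + 91650 = 92050$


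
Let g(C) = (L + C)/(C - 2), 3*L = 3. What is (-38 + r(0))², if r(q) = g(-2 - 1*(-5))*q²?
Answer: 1444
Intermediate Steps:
L = 1 (L = (⅓)*3 = 1)
g(C) = (1 + C)/(-2 + C) (g(C) = (1 + C)/(C - 2) = (1 + C)/(-2 + C))
r(q) = 4*q² (r(q) = ((1 + (-2 - 1*(-5)))/(-2 + (-2 - 1*(-5))))*q² = ((1 + (-2 + 5))/(-2 + (-2 + 5)))*q² = ((1 + 3)/(-2 + 3))*q² = (4/1)*q² = (1*4)*q² = 4*q²)
(-38 + r(0))² = (-38 + 4*0²)² = (-38 + 4*0)² = (-38 + 0)² = (-38)² = 1444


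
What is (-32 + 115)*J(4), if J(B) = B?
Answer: 332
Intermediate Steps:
(-32 + 115)*J(4) = (-32 + 115)*4 = 83*4 = 332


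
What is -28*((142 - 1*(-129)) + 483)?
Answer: -21112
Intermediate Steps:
-28*((142 - 1*(-129)) + 483) = -28*((142 + 129) + 483) = -28*(271 + 483) = -28*754 = -21112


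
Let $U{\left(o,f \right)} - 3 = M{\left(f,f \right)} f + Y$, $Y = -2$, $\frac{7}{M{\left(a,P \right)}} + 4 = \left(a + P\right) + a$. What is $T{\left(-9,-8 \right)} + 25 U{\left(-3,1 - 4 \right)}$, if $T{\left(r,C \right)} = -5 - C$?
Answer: $\frac{889}{13} \approx 68.385$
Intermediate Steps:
$M{\left(a,P \right)} = \frac{7}{-4 + P + 2 a}$ ($M{\left(a,P \right)} = \frac{7}{-4 + \left(\left(a + P\right) + a\right)} = \frac{7}{-4 + \left(\left(P + a\right) + a\right)} = \frac{7}{-4 + \left(P + 2 a\right)} = \frac{7}{-4 + P + 2 a}$)
$U{\left(o,f \right)} = 1 + \frac{7 f}{-4 + 3 f}$ ($U{\left(o,f \right)} = 3 + \left(\frac{7}{-4 + f + 2 f} f - 2\right) = 3 + \left(\frac{7}{-4 + 3 f} f - 2\right) = 3 + \left(\frac{7 f}{-4 + 3 f} - 2\right) = 3 + \left(-2 + \frac{7 f}{-4 + 3 f}\right) = 1 + \frac{7 f}{-4 + 3 f}$)
$T{\left(-9,-8 \right)} + 25 U{\left(-3,1 - 4 \right)} = \left(-5 - -8\right) + 25 \frac{2 \left(-2 + 5 \left(1 - 4\right)\right)}{-4 + 3 \left(1 - 4\right)} = \left(-5 + 8\right) + 25 \frac{2 \left(-2 + 5 \left(-3\right)\right)}{-4 + 3 \left(-3\right)} = 3 + 25 \frac{2 \left(-2 - 15\right)}{-4 - 9} = 3 + 25 \cdot 2 \frac{1}{-13} \left(-17\right) = 3 + 25 \cdot 2 \left(- \frac{1}{13}\right) \left(-17\right) = 3 + 25 \cdot \frac{34}{13} = 3 + \frac{850}{13} = \frac{889}{13}$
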